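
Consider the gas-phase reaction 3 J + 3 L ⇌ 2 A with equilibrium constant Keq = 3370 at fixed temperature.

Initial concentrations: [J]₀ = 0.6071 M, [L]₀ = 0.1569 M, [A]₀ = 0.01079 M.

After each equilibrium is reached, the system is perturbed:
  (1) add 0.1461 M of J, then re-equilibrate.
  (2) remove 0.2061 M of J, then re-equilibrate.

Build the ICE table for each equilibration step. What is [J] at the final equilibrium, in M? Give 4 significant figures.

Q₀ = 0.1347 vs Keq = 3370 ⇒ Q<K, forward
Step 1:
                   J          L          A
  Initial     0.6071     0.1569    0.01079
  Change     -0.1277    -0.1277    0.08516
  Equil       0.4794    0.02916    0.09595
  solve Keq expr → x = 0.04258; check Q = 3370
Then add 0.1461 M of J.
Step 2:
                   J          L          A
  Initial     0.6255    0.02916    0.09595
  Change   -0.005976  -0.005976   0.003984
  Equil       0.6195    0.02319    0.09993
  solve Keq expr → x = 0.001992; check Q = 3370
Then remove 0.2061 M of J.
Step 3:
                   J          L          A
  Initial     0.4134    0.02319    0.09993
  Change    0.009361   0.009361  -0.006241
  Equil       0.4227    0.03255    0.09369
  solve Keq expr → x = -0.00312; check Q = 3370

[J]_eq = 0.4227 M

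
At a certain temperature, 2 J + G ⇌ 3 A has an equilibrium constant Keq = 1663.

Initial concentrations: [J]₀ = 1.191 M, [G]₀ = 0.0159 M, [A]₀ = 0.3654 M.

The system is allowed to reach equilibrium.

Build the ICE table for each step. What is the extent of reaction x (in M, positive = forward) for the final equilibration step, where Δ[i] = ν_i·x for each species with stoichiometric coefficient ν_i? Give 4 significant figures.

x = 0.01587 M

Q₀ = 2.163 vs Keq = 1663 ⇒ Q<K, forward
Step 1:
                  J         G         A
  Initial     1.191    0.0159    0.3654
  Change   -0.03174  -0.01587   0.04761
  Equil       1.159 3.1522e-05     0.413
  solve Keq expr → x = 0.01587; check Q = 1663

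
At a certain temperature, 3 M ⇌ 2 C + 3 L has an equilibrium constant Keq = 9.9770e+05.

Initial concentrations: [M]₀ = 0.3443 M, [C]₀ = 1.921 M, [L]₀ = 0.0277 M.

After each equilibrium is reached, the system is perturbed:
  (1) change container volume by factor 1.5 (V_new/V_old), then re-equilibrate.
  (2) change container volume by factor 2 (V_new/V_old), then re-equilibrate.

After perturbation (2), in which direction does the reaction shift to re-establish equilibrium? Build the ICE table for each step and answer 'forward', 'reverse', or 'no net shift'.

Q₀ = 0.001922 vs Keq = 9.9770e+05 ⇒ Q<K, forward
Step 1:
                  M         C         L
  Initial    0.3443     1.921    0.0277
  Change    -0.3382    0.2255    0.3382
  Equil    0.006093     2.146    0.3659
  solve Keq expr → x = 0.1127; check Q = 9.9770e+05
Then change container volume by factor 1.5 (V_new/V_old).
Step 2:
                  M         C         L
  Initial  0.004062     1.431    0.2439
  Change  -9.4918e-04 6.3279e-04 9.4918e-04
  Equil    0.003113     1.432    0.2449
  solve Keq expr → x = 3.1639e-04; check Q = 9.9770e+05
Then change container volume by factor 2 (V_new/V_old).
Step 3:
                  M         C         L
  Initial  0.001557    0.7158    0.1224
  Change  -5.7105e-04 3.8070e-04 5.7105e-04
  Equil   9.8546e-04    0.7162     0.123
  solve Keq expr → x = 1.9035e-04; check Q = 9.9770e+05

Direction: forward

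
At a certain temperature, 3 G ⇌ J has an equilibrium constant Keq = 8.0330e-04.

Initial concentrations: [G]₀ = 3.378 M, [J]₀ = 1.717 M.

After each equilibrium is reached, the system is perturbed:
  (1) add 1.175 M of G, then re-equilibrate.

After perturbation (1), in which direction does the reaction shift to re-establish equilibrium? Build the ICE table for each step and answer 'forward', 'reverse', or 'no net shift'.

Q₀ = 0.04454 vs Keq = 8.0330e-04 ⇒ Q>K, reverse
Step 1:
                    G           J
  init          3.378       1.717
  Δ             4.131      -1.377
  eq            7.509      0.3401
  solve Keq expr → x = -1.377; check Q = 8.0330e-04
Then add 1.175 M of G.
Step 2:
                    G           J
  init          8.684      0.3401
  Δ           -0.3664      0.1221
  eq            8.317      0.4622
  solve Keq expr → x = 0.1221; check Q = 8.0330e-04

Direction: forward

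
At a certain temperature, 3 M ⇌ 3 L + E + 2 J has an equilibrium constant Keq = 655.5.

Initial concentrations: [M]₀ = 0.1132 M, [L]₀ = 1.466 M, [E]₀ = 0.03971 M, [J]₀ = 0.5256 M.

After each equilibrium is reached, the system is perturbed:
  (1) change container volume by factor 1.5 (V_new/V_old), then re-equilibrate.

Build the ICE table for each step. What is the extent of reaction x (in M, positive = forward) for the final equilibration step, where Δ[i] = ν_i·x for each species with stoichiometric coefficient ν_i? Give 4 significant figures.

x = 0.003209 M

Q₀ = 23.83 vs Keq = 655.5 ⇒ Q<K, forward
Step 1:
                    M           L           E           J
  init         0.1132       1.466     0.03971      0.5256
  Δ           -0.0654      0.0654      0.0218      0.0436
  eq           0.0478       1.531     0.06151      0.5692
  solve Keq expr → x = 0.0218; check Q = 655.5
Then change container volume by factor 1.5 (V_new/V_old).
Step 2:
                    M           L           E           J
  init        0.03186       1.021     0.04101      0.3795
  Δ         -0.009628    0.009628    0.003209    0.006419
  eq          0.02224       1.031     0.04422      0.3859
  solve Keq expr → x = 0.003209; check Q = 655.5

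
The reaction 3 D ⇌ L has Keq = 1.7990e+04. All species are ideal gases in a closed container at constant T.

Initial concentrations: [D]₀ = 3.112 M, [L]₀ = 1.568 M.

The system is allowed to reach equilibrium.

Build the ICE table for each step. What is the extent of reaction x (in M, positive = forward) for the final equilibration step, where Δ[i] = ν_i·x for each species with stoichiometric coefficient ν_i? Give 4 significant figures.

Q₀ = 0.05203 vs Keq = 1.7990e+04 ⇒ Q<K, forward
Step 1:
                    D           L
  init          3.112       1.568
  Δ             -3.06        1.02
  eq           0.0524       2.588
  solve Keq expr → x = 1.02; check Q = 1.7990e+04

x = 1.02 M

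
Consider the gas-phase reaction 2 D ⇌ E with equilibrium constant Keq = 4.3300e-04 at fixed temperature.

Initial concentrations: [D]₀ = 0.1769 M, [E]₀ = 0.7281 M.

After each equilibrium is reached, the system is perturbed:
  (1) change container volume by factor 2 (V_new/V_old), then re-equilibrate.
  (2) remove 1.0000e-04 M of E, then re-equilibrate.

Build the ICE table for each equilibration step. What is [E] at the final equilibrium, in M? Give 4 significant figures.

Q₀ = 23.27 vs Keq = 4.3300e-04 ⇒ Q>K, reverse
Step 1:
                    D           E
  I            0.1769      0.7281
  C             1.454     -0.7269
  E             1.631    0.001152
  solve Keq expr → x = -0.7269; check Q = 4.3300e-04
Then change container volume by factor 2 (V_new/V_old).
Step 2:
                    D           E
  I            0.8154  5.7578e-04
  C        5.7497e-04 -2.8748e-04
  E             0.816  2.8830e-04
  solve Keq expr → x = -2.8748e-04; check Q = 4.3300e-04
Then remove 1.0000e-04 M of E.
Step 3:
                    D           E
  I             0.816  1.8830e-04
  C       -1.9972e-04  9.9859e-05
  E            0.8158  2.8816e-04
  solve Keq expr → x = 9.9859e-05; check Q = 4.3300e-04

[E]_eq = 2.8816e-04 M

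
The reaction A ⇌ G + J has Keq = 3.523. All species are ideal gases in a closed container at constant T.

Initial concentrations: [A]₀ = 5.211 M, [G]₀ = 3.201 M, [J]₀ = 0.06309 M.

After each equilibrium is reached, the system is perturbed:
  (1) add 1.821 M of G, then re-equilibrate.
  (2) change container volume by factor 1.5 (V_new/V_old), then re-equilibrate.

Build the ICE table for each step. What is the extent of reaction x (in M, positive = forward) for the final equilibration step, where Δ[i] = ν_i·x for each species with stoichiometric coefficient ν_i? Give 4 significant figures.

x = 0.2851 M

Q₀ = 0.03875 vs Keq = 3.523 ⇒ Q<K, forward
Step 1:
                    A           G           J
  Initial       5.211       3.201     0.06309
  Change       -2.054       2.054       2.054
  Equil         3.157       5.255       2.117
  solve Keq expr → x = 2.054; check Q = 3.523
Then add 1.821 M of G.
Step 2:
                    A           G           J
  Initial       3.157       7.076       2.117
  Change       0.3107     -0.3107     -0.3107
  Equil         3.468       6.765       1.806
  solve Keq expr → x = -0.3107; check Q = 3.523
Then change container volume by factor 1.5 (V_new/V_old).
Step 3:
                    A           G           J
  Initial       2.312        4.51       1.204
  Change      -0.2851      0.2851      0.2851
  Equil         2.027       4.795       1.489
  solve Keq expr → x = 0.2851; check Q = 3.523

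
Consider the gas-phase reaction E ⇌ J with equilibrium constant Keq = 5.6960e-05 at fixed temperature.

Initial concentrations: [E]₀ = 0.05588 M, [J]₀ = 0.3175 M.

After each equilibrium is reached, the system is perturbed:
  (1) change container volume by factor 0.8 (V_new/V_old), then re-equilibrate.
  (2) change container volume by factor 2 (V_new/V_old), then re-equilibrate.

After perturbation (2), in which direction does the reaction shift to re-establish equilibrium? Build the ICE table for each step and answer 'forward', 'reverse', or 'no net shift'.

Q₀ = 5.682 vs Keq = 5.6960e-05 ⇒ Q>K, reverse
Step 1:
                    E           J
  Initial     0.05588      0.3175
  Change       0.3175     -0.3175
  Equil        0.3734  2.1267e-05
  solve Keq expr → x = -0.3175; check Q = 5.6960e-05
Then change container volume by factor 0.8 (V_new/V_old).
Step 2:
                    E           J
  Initial      0.4667  2.6583e-05
  Change            0           0
  Equil        0.4667  2.6583e-05
  solve Keq expr → x = 0; check Q = 5.6960e-05
Then change container volume by factor 2 (V_new/V_old).
Step 3:
                    E           J
  Initial      0.2333  1.3292e-05
  Change            0           0
  Equil        0.2333  1.3292e-05
  solve Keq expr → x = 0; check Q = 5.6960e-05

Direction: no net shift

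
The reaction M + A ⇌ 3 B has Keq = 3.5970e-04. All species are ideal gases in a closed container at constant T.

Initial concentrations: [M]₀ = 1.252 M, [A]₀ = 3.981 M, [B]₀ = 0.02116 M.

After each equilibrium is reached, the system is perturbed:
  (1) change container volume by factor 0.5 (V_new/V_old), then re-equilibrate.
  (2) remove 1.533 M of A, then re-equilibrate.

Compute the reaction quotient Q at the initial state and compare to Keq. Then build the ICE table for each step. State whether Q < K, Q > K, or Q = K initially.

Q₀ = 1.9009e-06; Q < K (proceeds forward)

Q₀ = 1.9009e-06 vs Keq = 3.5970e-04 ⇒ Q<K, forward
Step 1:
                    M           A           B
  init          1.252       3.981     0.02116
  Δ          -0.03297    -0.03297     0.09891
  eq            1.219       3.948      0.1201
  solve Keq expr → x = 0.03297; check Q = 3.5970e-04
Then change container volume by factor 0.5 (V_new/V_old).
Step 2:
                    M           A           B
  init          2.438       7.896      0.2401
  Δ           0.01633     0.01633    -0.04899
  eq            2.454       7.912      0.1912
  solve Keq expr → x = -0.01633; check Q = 3.5970e-04
Then remove 1.533 M of A.
Step 3:
                    M           A           B
  init          2.454       6.379      0.1912
  Δ          0.004365    0.004365     -0.0131
  eq            2.459       6.384      0.1781
  solve Keq expr → x = -0.004365; check Q = 3.5970e-04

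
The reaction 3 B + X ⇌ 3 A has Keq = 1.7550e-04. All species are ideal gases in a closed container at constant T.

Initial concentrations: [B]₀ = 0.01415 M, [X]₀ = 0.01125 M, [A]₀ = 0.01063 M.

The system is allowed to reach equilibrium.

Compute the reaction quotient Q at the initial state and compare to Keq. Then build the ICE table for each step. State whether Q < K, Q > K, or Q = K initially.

Q₀ = 37.69 vs Keq = 1.7550e-04 ⇒ Q>K, reverse
Step 1:
                   B          X          A
  Initial    0.01415    0.01125    0.01063
  Change     0.01029   0.003432   -0.01029
  Equil      0.02444    0.01468 3.3512e-04
  solve Keq expr → x = -0.003432; check Q = 1.7550e-04

Q₀ = 37.69; Q > K (proceeds reverse)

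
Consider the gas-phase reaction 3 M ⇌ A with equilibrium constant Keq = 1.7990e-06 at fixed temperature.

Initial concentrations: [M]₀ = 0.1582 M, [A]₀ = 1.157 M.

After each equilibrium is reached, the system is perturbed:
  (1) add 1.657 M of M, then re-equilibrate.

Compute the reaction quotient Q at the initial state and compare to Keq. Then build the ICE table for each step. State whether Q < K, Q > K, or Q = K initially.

Q₀ = 292.2; Q > K (proceeds reverse)

Q₀ = 292.2 vs Keq = 1.7990e-06 ⇒ Q>K, reverse
Step 1:
                    M           A
  Initial      0.1582       1.157
  Change        3.471      -1.157
  Equil         3.629  8.5975e-05
  solve Keq expr → x = -1.157; check Q = 1.7990e-06
Then add 1.657 M of M.
Step 2:
                    M           A
  Initial       5.286  8.5975e-05
  Change  -5.3894e-04  1.7965e-04
  Equil         5.285  2.6562e-04
  solve Keq expr → x = 1.7965e-04; check Q = 1.7990e-06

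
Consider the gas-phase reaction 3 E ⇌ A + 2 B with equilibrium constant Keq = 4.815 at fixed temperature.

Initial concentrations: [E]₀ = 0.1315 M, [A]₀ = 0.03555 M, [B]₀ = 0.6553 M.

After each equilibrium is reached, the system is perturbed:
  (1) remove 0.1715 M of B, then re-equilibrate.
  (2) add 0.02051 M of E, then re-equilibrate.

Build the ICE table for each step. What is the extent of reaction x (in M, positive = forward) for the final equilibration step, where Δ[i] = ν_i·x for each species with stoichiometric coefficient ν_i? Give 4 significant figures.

x = 0.004673 M

Q₀ = 6.713 vs Keq = 4.815 ⇒ Q>K, reverse
Step 1:
                  E         A         B
  Initial    0.1315   0.03555    0.6553
  Change   0.009809  -0.00327 -0.006539
  Equil      0.1413   0.03228    0.6488
  solve Keq expr → x = -0.00327; check Q = 4.815
Then remove 0.1715 M of B.
Step 2:
                  E         A         B
  Initial    0.1413   0.03228    0.4773
  Change   -0.01758  0.005861   0.01172
  Equil      0.1237   0.03814     0.489
  solve Keq expr → x = 0.005861; check Q = 4.815
Then add 0.02051 M of E.
Step 3:
                  E         A         B
  Initial    0.1442   0.03814     0.489
  Change   -0.01402  0.004673  0.009345
  Equil      0.1302   0.04281    0.4983
  solve Keq expr → x = 0.004673; check Q = 4.815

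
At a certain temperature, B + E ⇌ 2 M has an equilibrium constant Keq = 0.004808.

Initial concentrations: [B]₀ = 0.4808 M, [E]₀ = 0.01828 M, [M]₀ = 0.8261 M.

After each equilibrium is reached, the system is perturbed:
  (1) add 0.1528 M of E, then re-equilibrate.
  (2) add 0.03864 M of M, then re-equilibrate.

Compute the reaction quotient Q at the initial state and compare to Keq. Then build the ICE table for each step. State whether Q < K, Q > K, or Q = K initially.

Q₀ = 77.65; Q > K (proceeds reverse)

Q₀ = 77.65 vs Keq = 0.004808 ⇒ Q>K, reverse
Step 1:
                   B          E          M
  Initial     0.4808    0.01828     0.8261
  Change      0.3923     0.3923    -0.7846
  Equil       0.8731     0.4106    0.04152
  solve Keq expr → x = -0.3923; check Q = 0.004808
Then add 0.1528 M of E.
Step 2:
                   B          E          M
  Initial     0.8731     0.5634    0.04152
  Change   -0.003436  -0.003436   0.006871
  Equil       0.8697     0.5599    0.04839
  solve Keq expr → x = 0.003436; check Q = 0.004808
Then add 0.03864 M of M.
Step 3:
                   B          E          M
  Initial     0.8697     0.5599    0.08703
  Change     0.01866    0.01866   -0.03732
  Equil       0.8883     0.5786    0.04971
  solve Keq expr → x = -0.01866; check Q = 0.004808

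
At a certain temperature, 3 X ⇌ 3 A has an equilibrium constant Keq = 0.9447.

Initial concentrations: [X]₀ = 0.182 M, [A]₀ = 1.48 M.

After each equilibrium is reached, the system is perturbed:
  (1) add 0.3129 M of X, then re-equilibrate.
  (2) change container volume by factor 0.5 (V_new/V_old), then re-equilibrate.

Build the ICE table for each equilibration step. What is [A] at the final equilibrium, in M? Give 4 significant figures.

[A]_eq = 1.956 M

Q₀ = 537.7 vs Keq = 0.9447 ⇒ Q>K, reverse
Step 1:
                    X           A
  Initial       0.182        1.48
  Change       0.6569     -0.6569
  Equil        0.8389      0.8231
  solve Keq expr → x = -0.219; check Q = 0.9447
Then add 0.3129 M of X.
Step 2:
                    X           A
  Initial       1.152      0.8231
  Change       -0.155       0.155
  Equil        0.9968      0.9781
  solve Keq expr → x = 0.05166; check Q = 0.9447
Then change container volume by factor 0.5 (V_new/V_old).
Step 3:
                    X           A
  Initial       1.994       1.956
  Change            0           0
  Equil         1.994       1.956
  solve Keq expr → x = 0; check Q = 0.9447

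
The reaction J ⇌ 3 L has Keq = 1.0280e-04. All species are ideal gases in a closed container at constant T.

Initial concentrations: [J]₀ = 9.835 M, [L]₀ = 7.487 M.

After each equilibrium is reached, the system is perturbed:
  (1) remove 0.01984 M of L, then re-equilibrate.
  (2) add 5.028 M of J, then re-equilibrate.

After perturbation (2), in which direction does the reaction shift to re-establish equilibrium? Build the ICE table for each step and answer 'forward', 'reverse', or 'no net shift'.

Direction: forward

Q₀ = 42.67 vs Keq = 1.0280e-04 ⇒ Q>K, reverse
Step 1:
                    J           L
  init          9.835       7.487
  Δ              2.46      -7.379
  eq            12.29      0.1081
  solve Keq expr → x = -2.46; check Q = 1.0280e-04
Then remove 0.01984 M of L.
Step 2:
                    J           L
  init          12.29     0.08828
  Δ         -0.006607     0.01982
  eq            12.29      0.1081
  solve Keq expr → x = 0.006607; check Q = 1.0280e-04
Then add 5.028 M of J.
Step 3:
                    J           L
  init          17.32      0.1081
  Δ         -0.004361     0.01308
  eq            17.31      0.1212
  solve Keq expr → x = 0.004361; check Q = 1.0280e-04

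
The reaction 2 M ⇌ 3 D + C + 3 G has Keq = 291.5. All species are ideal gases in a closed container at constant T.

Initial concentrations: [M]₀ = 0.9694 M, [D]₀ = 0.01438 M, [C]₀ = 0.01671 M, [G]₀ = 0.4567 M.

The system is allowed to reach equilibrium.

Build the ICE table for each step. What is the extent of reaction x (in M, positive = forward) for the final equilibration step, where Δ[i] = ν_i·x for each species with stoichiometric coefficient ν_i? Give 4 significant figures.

x = 0.4214 M

Q₀ = 5.0366e-09 vs Keq = 291.5 ⇒ Q<K, forward
Step 1:
                   M          D          C          G
  init        0.9694    0.01438    0.01671     0.4567
  Δ          -0.8428      1.264     0.4214      1.264
  eq          0.1266      1.279     0.4381      1.721
  solve Keq expr → x = 0.4214; check Q = 291.5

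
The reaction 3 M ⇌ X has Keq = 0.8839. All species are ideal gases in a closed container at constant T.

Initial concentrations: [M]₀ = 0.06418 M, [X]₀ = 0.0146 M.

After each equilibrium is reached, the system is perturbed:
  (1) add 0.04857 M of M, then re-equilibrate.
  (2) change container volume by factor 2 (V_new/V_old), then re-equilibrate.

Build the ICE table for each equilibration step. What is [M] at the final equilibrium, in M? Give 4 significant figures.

Q₀ = 55.23 vs Keq = 0.8839 ⇒ Q>K, reverse
Step 1:
                  M         X
  init      0.06418    0.0146
  Δ         0.04074  -0.01358
  eq         0.1049  0.001021
  solve Keq expr → x = -0.01358; check Q = 0.8839
Then add 0.04857 M of M.
Step 2:
                  M         X
  init       0.1535  0.001021
  Δ       -0.005527  0.001842
  eq          0.148  0.002863
  solve Keq expr → x = 0.001842; check Q = 0.8839
Then change container volume by factor 2 (V_new/V_old).
Step 3:
                  M         X
  init      0.07398  0.001432
  Δ        0.003081 -0.001027
  eq        0.07706 4.0450e-04
  solve Keq expr → x = -0.001027; check Q = 0.8839

[M]_eq = 0.07706 M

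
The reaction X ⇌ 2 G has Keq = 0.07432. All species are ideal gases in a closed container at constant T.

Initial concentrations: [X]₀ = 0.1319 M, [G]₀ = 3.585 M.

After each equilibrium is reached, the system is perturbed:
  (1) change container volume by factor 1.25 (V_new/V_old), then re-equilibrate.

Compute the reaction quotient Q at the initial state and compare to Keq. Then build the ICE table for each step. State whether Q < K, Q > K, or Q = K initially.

Q₀ = 97.44; Q > K (proceeds reverse)

Q₀ = 97.44 vs Keq = 0.07432 ⇒ Q>K, reverse
Step 1:
                  X         G
  Initial    0.1319     3.585
  Change      1.612    -3.225
  Equil       1.744    0.3601
  solve Keq expr → x = -1.612; check Q = 0.07432
Then change container volume by factor 1.25 (V_new/V_old).
Step 2:
                  X         G
  Initial     1.395     0.288
  Change   -0.01607   0.03214
  Equil       1.379    0.3202
  solve Keq expr → x = 0.01607; check Q = 0.07432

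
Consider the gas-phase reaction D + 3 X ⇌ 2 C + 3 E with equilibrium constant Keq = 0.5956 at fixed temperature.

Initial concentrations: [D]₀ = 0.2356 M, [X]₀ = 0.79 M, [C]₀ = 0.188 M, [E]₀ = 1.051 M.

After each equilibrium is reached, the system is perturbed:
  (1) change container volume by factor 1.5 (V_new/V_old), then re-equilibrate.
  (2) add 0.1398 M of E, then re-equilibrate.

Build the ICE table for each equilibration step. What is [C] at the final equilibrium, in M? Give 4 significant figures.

[C]_eq = 0.1371 M

Q₀ = 0.3532 vs Keq = 0.5956 ⇒ Q<K, forward
Step 1:
                  D         X         C         E
  I          0.2356      0.79     0.188     1.051
  C        -0.01175  -0.03524   0.02349   0.03524
  E          0.2239    0.7548    0.2115     1.086
  solve Keq expr → x = 0.01175; check Q = 0.5956
Then change container volume by factor 1.5 (V_new/V_old).
Step 2:
                  D         X         C         E
  I          0.1492    0.5032     0.141    0.7242
  C       -0.006284  -0.01885   0.01257   0.01885
  E           0.143    0.4843    0.1536     0.743
  solve Keq expr → x = 0.006284; check Q = 0.5956
Then add 0.1398 M of E.
Step 3:
                  D         X         C         E
  I           0.143    0.4843    0.1536    0.8828
  C        0.008233    0.0247  -0.01647   -0.0247
  E          0.1512     0.509    0.1371    0.8581
  solve Keq expr → x = -0.008233; check Q = 0.5956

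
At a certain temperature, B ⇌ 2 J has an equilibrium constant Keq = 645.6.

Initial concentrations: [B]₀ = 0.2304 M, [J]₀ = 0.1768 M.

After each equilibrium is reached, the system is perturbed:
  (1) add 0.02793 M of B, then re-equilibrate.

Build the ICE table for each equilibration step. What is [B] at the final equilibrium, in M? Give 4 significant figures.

Q₀ = 0.1357 vs Keq = 645.6 ⇒ Q<K, forward
Step 1:
                   B          J
  I           0.2304     0.1768
  C          -0.2298     0.4595
  E       6.2722e-04     0.6363
  solve Keq expr → x = 0.2298; check Q = 645.6
Then add 0.02793 M of B.
Step 2:
                   B          J
  I          0.02856     0.6363
  C         -0.02782    0.05563
  E       7.4168e-04      0.692
  solve Keq expr → x = 0.02782; check Q = 645.6

[B]_eq = 7.4168e-04 M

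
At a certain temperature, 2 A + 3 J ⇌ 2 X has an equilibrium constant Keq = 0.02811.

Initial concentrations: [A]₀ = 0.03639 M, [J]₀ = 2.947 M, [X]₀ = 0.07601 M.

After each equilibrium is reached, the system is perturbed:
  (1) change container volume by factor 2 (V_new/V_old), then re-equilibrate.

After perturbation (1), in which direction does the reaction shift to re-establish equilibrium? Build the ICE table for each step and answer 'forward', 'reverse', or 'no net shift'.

Direction: reverse

Q₀ = 0.1705 vs Keq = 0.02811 ⇒ Q>K, reverse
Step 1:
                  A         J         X
  init      0.03639     2.947   0.07601
  Δ         0.02392   0.03588  -0.02392
  eq        0.06031     2.983   0.05209
  solve Keq expr → x = -0.01196; check Q = 0.02811
Then change container volume by factor 2 (V_new/V_old).
Step 2:
                  A         J         X
  init      0.03015     1.491   0.02605
  Δ         0.01271   0.01906  -0.01271
  eq        0.04286      1.51   0.01334
  solve Keq expr → x = -0.006353; check Q = 0.02811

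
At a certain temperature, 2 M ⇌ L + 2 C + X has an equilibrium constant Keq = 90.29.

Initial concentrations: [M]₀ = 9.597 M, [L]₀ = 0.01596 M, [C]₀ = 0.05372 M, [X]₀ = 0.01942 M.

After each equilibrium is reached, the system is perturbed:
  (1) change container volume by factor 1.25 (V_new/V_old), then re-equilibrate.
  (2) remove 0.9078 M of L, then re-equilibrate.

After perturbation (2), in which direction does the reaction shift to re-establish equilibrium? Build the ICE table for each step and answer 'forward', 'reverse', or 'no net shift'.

Q₀ = 9.7114e-09 vs Keq = 90.29 ⇒ Q<K, forward
Step 1:
                  M         L         C         X
  Initial     9.597   0.01596   0.05372   0.01942
  Change     -6.992     3.496     6.992     3.496
  Equil       2.605     3.512     7.046     3.515
  solve Keq expr → x = 3.496; check Q = 90.29
Then change container volume by factor 1.25 (V_new/V_old).
Step 2:
                  M         L         C         X
  Initial     2.084     2.809     5.636     2.812
  Change    -0.2595    0.1298    0.2595    0.1298
  Equil       1.825     2.939     5.896     2.942
  solve Keq expr → x = 0.1298; check Q = 90.29
Then remove 0.9078 M of L.
Step 3:
                  M         L         C         X
  Initial     1.825     2.031     5.896     2.942
  Change    -0.1944   0.09719    0.1944   0.09719
  Equil        1.63     2.129      6.09     3.039
  solve Keq expr → x = 0.09719; check Q = 90.29

Direction: forward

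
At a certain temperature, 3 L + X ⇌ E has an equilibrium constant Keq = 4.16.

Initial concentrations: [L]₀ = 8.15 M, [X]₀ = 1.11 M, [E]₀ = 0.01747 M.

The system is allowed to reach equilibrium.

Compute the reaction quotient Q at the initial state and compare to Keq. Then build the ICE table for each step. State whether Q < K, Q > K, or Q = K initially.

Q₀ = 2.9073e-05; Q < K (proceeds forward)

Q₀ = 2.9073e-05 vs Keq = 4.16 ⇒ Q<K, forward
Step 1:
                  L         X         E
  init         8.15      1.11   0.01747
  Δ          -3.323    -1.108     1.108
  eq          4.827  0.002404     1.125
  solve Keq expr → x = 1.108; check Q = 4.16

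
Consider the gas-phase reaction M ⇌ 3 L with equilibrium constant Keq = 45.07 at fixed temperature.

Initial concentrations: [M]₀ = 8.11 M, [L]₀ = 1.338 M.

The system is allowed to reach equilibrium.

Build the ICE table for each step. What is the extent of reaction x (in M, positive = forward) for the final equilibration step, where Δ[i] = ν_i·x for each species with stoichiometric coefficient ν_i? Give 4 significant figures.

Q₀ = 0.2954 vs Keq = 45.07 ⇒ Q<K, forward
Step 1:
                  M         L
  Initial      8.11     1.338
  Change     -1.752     5.255
  Equil       6.358     6.593
  solve Keq expr → x = 1.752; check Q = 45.07

x = 1.752 M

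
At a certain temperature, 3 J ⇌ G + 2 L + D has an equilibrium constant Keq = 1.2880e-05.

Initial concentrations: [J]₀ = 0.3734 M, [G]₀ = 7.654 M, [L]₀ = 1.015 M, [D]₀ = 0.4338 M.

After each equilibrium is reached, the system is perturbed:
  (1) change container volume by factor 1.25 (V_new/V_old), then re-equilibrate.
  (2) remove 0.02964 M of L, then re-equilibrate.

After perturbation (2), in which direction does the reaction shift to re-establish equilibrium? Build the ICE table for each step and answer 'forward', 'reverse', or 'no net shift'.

Direction: forward

Q₀ = 65.7 vs Keq = 1.2880e-05 ⇒ Q>K, reverse
Step 1:
                  J         G         L         D
  Initial    0.3734     7.654     1.015    0.4338
  Change        1.3   -0.4334   -0.8668   -0.4334
  Equil       1.674     7.221    0.1482 3.8095e-04
  solve Keq expr → x = -0.4334; check Q = 1.2880e-05
Then change container volume by factor 1.25 (V_new/V_old).
Step 2:
                  J         G         L         D
  Initial     1.339     5.776    0.1185 3.0476e-04
  Change  -2.2509e-04 7.5031e-05 1.5006e-04 7.5031e-05
  Equil       1.339     5.777    0.1187 3.7979e-04
  solve Keq expr → x = 7.5031e-05; check Q = 1.2880e-05
Then remove 0.02964 M of L.
Step 3:
                  J         G         L         D
  Initial     1.339     5.777   0.08904 3.7979e-04
  Change  -8.5522e-04 2.8507e-04 5.7015e-04 2.8507e-04
  Equil       1.338     5.777   0.08961 6.6487e-04
  solve Keq expr → x = 2.8507e-04; check Q = 1.2880e-05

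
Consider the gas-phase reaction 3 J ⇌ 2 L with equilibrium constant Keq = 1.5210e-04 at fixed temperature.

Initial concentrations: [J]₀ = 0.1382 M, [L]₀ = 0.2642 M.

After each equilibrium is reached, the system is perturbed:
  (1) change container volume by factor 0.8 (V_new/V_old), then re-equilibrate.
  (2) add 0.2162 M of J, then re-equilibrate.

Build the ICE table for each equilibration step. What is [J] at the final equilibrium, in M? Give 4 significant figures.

Q₀ = 26.44 vs Keq = 1.5210e-04 ⇒ Q>K, reverse
Step 1:
                   J          L
  init        0.1382     0.2642
  Δ           0.3892    -0.2595
  eq          0.5274   0.004724
  solve Keq expr → x = -0.1297; check Q = 1.5210e-04
Then change container volume by factor 0.8 (V_new/V_old).
Step 2:
                   J          L
  init        0.6593   0.005905
  Δ        -0.001022 6.8161e-04
  eq          0.6582   0.006586
  solve Keq expr → x = 3.4081e-04; check Q = 1.5210e-04
Then add 0.2162 M of J.
Step 3:
                   J          L
  init        0.8744   0.006586
  Δ        -0.005115    0.00341
  eq          0.8693   0.009996
  solve Keq expr → x = 0.001705; check Q = 1.5210e-04

[J]_eq = 0.8693 M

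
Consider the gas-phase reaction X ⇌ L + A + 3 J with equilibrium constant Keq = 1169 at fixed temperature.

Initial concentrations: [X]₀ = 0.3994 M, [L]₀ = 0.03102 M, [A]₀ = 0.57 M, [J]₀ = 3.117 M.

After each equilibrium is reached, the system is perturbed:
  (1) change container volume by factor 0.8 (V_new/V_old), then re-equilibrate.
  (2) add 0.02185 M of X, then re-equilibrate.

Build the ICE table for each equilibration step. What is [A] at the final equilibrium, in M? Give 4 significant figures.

[A]_eq = 1.163 M

Q₀ = 1.341 vs Keq = 1169 ⇒ Q<K, forward
Step 1:
                  X         L         A         J
  I          0.3994   0.03102      0.57     3.117
  C         -0.3744    0.3744    0.3744     1.123
  E         0.02497    0.4054    0.9444      4.24
  solve Keq expr → x = 0.3744; check Q = 1169
Then change container volume by factor 0.8 (V_new/V_old).
Step 2:
                  X         L         A         J
  I         0.03122    0.5068     1.181       5.3
  C         0.03394  -0.03394  -0.03394   -0.1018
  E         0.06516    0.4729     1.147     5.199
  solve Keq expr → x = -0.03394; check Q = 1169
Then add 0.02185 M of X.
Step 3:
                  X         L         A         J
  I         0.08701    0.4729     1.147     5.199
  C         -0.0166    0.0166    0.0166    0.0498
  E         0.07041    0.4895     1.163     5.248
  solve Keq expr → x = 0.0166; check Q = 1169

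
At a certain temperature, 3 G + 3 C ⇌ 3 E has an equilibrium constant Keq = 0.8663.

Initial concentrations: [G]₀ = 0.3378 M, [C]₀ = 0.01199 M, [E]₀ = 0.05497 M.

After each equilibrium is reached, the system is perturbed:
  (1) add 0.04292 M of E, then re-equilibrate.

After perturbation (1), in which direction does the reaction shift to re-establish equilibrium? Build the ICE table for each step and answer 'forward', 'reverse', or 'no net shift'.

Q₀ = 2500 vs Keq = 0.8663 ⇒ Q>K, reverse
Step 1:
                    G           C           E
  Initial      0.3378     0.01199     0.05497
  Change      0.03733     0.03733    -0.03733
  Equil        0.3751     0.04932     0.01764
  solve Keq expr → x = -0.01244; check Q = 0.8663
Then add 0.04292 M of E.
Step 2:
                    G           C           E
  Initial      0.3751     0.04932     0.06056
  Change      0.02995     0.02995    -0.02995
  Equil        0.4051     0.07927     0.03061
  solve Keq expr → x = -0.009983; check Q = 0.8663

Direction: reverse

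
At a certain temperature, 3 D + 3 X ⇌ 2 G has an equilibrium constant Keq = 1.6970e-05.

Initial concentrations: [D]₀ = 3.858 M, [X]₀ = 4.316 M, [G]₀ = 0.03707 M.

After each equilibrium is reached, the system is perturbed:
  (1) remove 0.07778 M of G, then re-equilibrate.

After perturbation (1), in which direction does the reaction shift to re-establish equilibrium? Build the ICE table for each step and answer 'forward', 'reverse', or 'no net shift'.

Direction: forward

Q₀ = 2.9766e-07 vs Keq = 1.6970e-05 ⇒ Q<K, forward
Step 1:
                  D         X         G
  init        3.858     4.316   0.03707
  Δ         -0.2828   -0.2828    0.1885
  eq          3.575     4.033    0.2256
  solve Keq expr → x = 0.09425; check Q = 1.6970e-05
Then remove 0.07778 M of G.
Step 2:
                  D         X         G
  init        3.575     4.033    0.1478
  Δ         -0.0925   -0.0925   0.06167
  eq          3.483     3.941    0.2095
  solve Keq expr → x = 0.03083; check Q = 1.6970e-05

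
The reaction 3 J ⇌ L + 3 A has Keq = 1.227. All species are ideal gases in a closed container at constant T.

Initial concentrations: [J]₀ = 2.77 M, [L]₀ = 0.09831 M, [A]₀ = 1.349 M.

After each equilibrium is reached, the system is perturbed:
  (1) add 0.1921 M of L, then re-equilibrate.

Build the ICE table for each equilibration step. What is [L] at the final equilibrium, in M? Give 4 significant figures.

[L]_eq = 0.6073 M

Q₀ = 0.01136 vs Keq = 1.227 ⇒ Q<K, forward
Step 1:
                   J          L          A
  init          2.77    0.09831      1.349
  Δ           -1.052     0.3508      1.052
  eq           1.718     0.4491      2.401
  solve Keq expr → x = 0.3508; check Q = 1.227
Then add 0.1921 M of L.
Step 2:
                   J          L          A
  init         1.718     0.6412      2.401
  Δ           0.1015   -0.03384    -0.1015
  eq           1.819     0.6073        2.3
  solve Keq expr → x = -0.03384; check Q = 1.227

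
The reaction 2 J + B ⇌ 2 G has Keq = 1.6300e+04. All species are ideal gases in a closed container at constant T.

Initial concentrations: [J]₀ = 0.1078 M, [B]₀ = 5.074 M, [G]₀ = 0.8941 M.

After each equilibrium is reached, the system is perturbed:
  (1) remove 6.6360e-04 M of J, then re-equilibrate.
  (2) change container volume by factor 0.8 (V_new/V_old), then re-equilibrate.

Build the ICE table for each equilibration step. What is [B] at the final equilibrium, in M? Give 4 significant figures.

Q₀ = 13.56 vs Keq = 1.6300e+04 ⇒ Q<K, forward
Step 1:
                    J           B           G
  init         0.1078       5.074      0.8941
  Δ           -0.1043    -0.05216      0.1043
  eq          0.00349       5.022      0.9984
  solve Keq expr → x = 0.05216; check Q = 1.6300e+04
Then remove 6.6360e-04 M of J.
Step 2:
                    J           B           G
  init       0.002826       5.022      0.9984
  Δ        6.6117e-04  3.3059e-04 -6.6117e-04
  eq         0.003487       5.022      0.9977
  solve Keq expr → x = -3.3059e-04; check Q = 1.6300e+04
Then change container volume by factor 0.8 (V_new/V_old).
Step 3:
                    J           B           G
  init       0.004359       6.278       1.247
  Δ       -4.5869e-04 -2.2935e-04  4.5869e-04
  eq           0.0039       6.277       1.248
  solve Keq expr → x = 2.2935e-04; check Q = 1.6300e+04

[B]_eq = 6.277 M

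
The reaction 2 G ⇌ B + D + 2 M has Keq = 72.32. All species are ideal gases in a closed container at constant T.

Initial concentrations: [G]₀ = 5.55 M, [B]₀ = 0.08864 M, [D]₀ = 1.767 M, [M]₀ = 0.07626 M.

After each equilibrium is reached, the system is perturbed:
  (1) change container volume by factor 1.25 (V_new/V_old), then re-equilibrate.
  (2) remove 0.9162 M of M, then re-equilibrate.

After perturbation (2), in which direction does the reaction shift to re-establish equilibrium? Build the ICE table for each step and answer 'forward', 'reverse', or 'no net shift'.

Q₀ = 2.9572e-05 vs Keq = 72.32 ⇒ Q<K, forward
Step 1:
                    G           B           D           M
  init           5.55     0.08864       1.767     0.07626
  Δ            -4.129       2.065       2.065       4.129
  eq            1.421       2.153       3.832       4.206
  solve Keq expr → x = 2.065; check Q = 72.32
Then change container volume by factor 1.25 (V_new/V_old).
Step 2:
                    G           B           D           M
  init          1.136       1.723       3.065       3.365
  Δ            -0.153     0.07651     0.07651       0.153
  eq           0.9834       1.799       3.142       3.518
  solve Keq expr → x = 0.07651; check Q = 72.32
Then remove 0.9162 M of M.
Step 3:
                    G           B           D           M
  init         0.9834       1.799       3.142       2.601
  Δ           -0.1768     0.08838     0.08838      0.1768
  eq           0.8067       1.888        3.23       2.778
  solve Keq expr → x = 0.08838; check Q = 72.32

Direction: forward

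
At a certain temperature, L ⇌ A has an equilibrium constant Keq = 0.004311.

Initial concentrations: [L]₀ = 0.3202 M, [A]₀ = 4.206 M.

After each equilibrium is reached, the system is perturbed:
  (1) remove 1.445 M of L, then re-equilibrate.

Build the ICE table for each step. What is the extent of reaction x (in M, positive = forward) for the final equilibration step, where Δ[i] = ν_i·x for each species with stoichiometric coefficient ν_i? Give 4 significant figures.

x = -0.006203 M

Q₀ = 13.14 vs Keq = 0.004311 ⇒ Q>K, reverse
Step 1:
                  L         A
  Initial    0.3202     4.206
  Change      4.187    -4.187
  Equil       4.507   0.01943
  solve Keq expr → x = -4.187; check Q = 0.004311
Then remove 1.445 M of L.
Step 2:
                  L         A
  Initial     3.062   0.01943
  Change   0.006203 -0.006203
  Equil       3.068   0.01323
  solve Keq expr → x = -0.006203; check Q = 0.004311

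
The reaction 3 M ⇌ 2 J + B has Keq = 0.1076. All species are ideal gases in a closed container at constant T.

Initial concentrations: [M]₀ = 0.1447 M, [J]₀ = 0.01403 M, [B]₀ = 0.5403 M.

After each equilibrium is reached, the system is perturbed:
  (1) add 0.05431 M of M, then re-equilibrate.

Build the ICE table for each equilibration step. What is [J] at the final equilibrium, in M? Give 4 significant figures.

Q₀ = 0.0351 vs Keq = 0.1076 ⇒ Q<K, forward
Step 1:
                   M          J          B
  I           0.1447    0.01403     0.5403
  C         -0.01141   0.007609   0.003805
  E           0.1333    0.02164     0.5441
  solve Keq expr → x = 0.003805; check Q = 0.1076
Then add 0.05431 M of M.
Step 2:
                   M          J          B
  I           0.1876    0.02164     0.5441
  C         -0.01511    0.01007   0.005036
  E           0.1725    0.03171     0.5491
  solve Keq expr → x = 0.005036; check Q = 0.1076

[J]_eq = 0.03171 M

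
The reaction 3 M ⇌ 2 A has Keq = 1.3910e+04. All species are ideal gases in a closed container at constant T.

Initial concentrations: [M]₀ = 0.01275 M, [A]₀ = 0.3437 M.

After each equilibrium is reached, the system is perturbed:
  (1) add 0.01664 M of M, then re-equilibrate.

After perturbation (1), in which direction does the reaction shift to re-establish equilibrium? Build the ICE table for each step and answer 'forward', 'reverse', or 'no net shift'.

Direction: forward

Q₀ = 5.6994e+04 vs Keq = 1.3910e+04 ⇒ Q>K, reverse
Step 1:
                   M          A
  Initial    0.01275     0.3437
  Change    0.007455   -0.00497
  Equil      0.02021     0.3387
  solve Keq expr → x = -0.002485; check Q = 1.3910e+04
Then add 0.01664 M of M.
Step 2:
                   M          A
  Initial    0.03685     0.3387
  Change    -0.01621    0.01081
  Equil      0.02063     0.3495
  solve Keq expr → x = 0.005404; check Q = 1.3910e+04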